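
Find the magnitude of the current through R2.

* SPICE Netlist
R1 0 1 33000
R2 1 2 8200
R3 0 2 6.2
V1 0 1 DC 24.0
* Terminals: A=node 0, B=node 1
Nodal analysis, taking node 1 as the 0 V reference.
Source V1 fixes V_0 = 24 V.
KCL at each unknown node (sum of currents leaving = 0; resistances in Ω):
  Node 2: (V_2 - 0)/8200 + (V_2 - 24)/6.2 = 0
Collecting terms: 0.1614 × V_2 = 3.871  =>  V_2 = 23.98 V
I_R2 = (V_1 - V_2)/R2 = (0 - 23.98)/8200 = -0.002925 A
|I_R2| = 0.002925 A

Final answer: |I_R2| = 0.002925 A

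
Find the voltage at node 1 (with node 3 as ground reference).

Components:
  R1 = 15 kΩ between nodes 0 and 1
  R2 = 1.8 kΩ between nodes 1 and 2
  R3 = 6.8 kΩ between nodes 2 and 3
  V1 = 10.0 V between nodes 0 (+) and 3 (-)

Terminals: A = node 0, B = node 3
Nodal analysis, taking node 3 as the 0 V reference.
Source V1 fixes V_0 = 10 V.
KCL at each unknown node (sum of currents leaving = 0; resistances in Ω):
  Node 1: (V_1 - 10)/15000 + (V_1 - V_2)/1800 = 0
  Node 2: (V_2 - V_1)/1800 + (V_2 - 0)/6800 = 0
Collecting terms (coefficients in siemens):
  0.0006222·V_1 - 0.0005556·V_2 = 0.0006667
  0.0007026·V_2 - 0.0005556·V_1 = 0
Determinant D = (0.0006222)(0.0007026) - (-0.0005556)(-0.0005556) = 0.0000001285
V_1 = [(0.0006667)(0.0007026) - (-0.0005556)(0)]/D = 3.644 V
V_2 = [(0.0006222)(0) - (0.0006667)(-0.0005556)]/D = 2.881 V
The requested potential is V_1 = 3.644 V.

Final answer: V_1 = 3.644 V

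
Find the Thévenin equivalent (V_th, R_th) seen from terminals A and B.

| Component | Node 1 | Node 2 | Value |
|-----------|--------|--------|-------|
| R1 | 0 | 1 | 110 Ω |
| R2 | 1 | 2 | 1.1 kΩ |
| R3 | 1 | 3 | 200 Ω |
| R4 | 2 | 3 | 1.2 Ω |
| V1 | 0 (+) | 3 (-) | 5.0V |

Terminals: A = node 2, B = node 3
Step 1 — V_th is the open-circuit voltage V_A - V_B (nothing connected across the terminals).
Nodal analysis, taking node 3 as the 0 V reference.
Source V1 fixes V_0 = 5 V.
KCL at each unknown node (sum of currents leaving = 0; resistances in Ω):
  Node 1: (V_1 - 5)/110 + (V_1 - V_2)/1100 + (V_1 - 0)/200 = 0
  Node 2: (V_2 - V_1)/1100 + (V_2 - 0)/1.2 = 0
Collecting terms (coefficients in siemens):
  0.015·V_1 - 0.0009091·V_2 = 0.04545
  0.8342·V_2 - 0.0009091·V_1 = 0
Determinant D = (0.015)(0.8342) - (-0.0009091)(-0.0009091) = 0.01251
V_1 = [(0.04545)(0.8342) - (-0.0009091)(0)]/D = 3.031 V
V_2 = [(0.015)(0) - (0.04545)(-0.0009091)]/D = 0.003302 V
V_th = V_2 - V_3 = 0.003302 - 0 = 0.003302 V
Step 2 — R_th: zero the source — replace V1 by a short circuit (node 3 merges into node 0) — and find the resistance seen between A (node 2) and B (node 0).
Reduce the network between node 2 (A) and node 0 (B) by series/parallel combination:
  Rp1 = R1 ‖ R3 (parallel, both between nodes 0 and 1) = 1/(1/110 + 1/200) = 70.97 Ω
  Rs1 = R2 + Rp1 (series, joined only at node 1) = 1100 + 70.97 = 1171 Ω
  Rp2 = R4 ‖ Rs1 (parallel, both between nodes 0 and 2) = 1/(1/1.2 + 1/1171) = 1.199 Ω
R_th = 1.199 Ω

Final answer: V_th = 0.003302 V, R_th = 1.199 Ω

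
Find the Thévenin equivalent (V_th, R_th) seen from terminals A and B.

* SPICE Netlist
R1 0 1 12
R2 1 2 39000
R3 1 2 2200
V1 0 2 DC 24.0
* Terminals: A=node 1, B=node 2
Step 1 — V_th is the open-circuit voltage V_A - V_B (nothing connected across the terminals).
Nodal analysis, taking node 2 as the 0 V reference.
Source V1 fixes V_0 = 24 V.
KCL at each unknown node (sum of currents leaving = 0; resistances in Ω):
  Node 1: (V_1 - 24)/12 + (V_1 - 0)/39000 + (V_1 - 0)/2200 = 0
Collecting terms: 0.08381 × V_1 = 2  =>  V_1 = 23.86 V
V_th = V_1 - V_2 = 23.86 - 0 = 23.86 V
Step 2 — R_th: zero the source — replace V1 by a short circuit (node 2 merges into node 0) — and find the resistance seen between A (node 1) and B (node 0).
Reduce the network between node 1 (A) and node 0 (B) by series/parallel combination:
  Rp1 = R1 ‖ R2 ‖ R3 (parallel, all between nodes 0 and 1) = 1/(1/12 + 1/39000 + 1/2200) = 11.93 Ω
R_th = 11.93 Ω

Final answer: V_th = 23.86 V, R_th = 11.93 Ω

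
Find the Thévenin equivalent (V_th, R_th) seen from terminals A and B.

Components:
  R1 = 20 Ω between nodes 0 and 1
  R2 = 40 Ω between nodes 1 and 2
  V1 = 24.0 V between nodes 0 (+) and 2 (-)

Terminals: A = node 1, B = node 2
Step 1 — V_th is the open-circuit voltage V_A - V_B (nothing connected across the terminals).
Nodal analysis, taking node 2 as the 0 V reference.
Source V1 fixes V_0 = 24 V.
KCL at each unknown node (sum of currents leaving = 0; resistances in Ω):
  Node 1: (V_1 - 24)/20 + (V_1 - 0)/40 = 0
Collecting terms: 0.075 × V_1 = 1.2  =>  V_1 = 16 V
V_th = V_1 - V_2 = 16 - 0 = 16 V
Step 2 — R_th: zero the source — replace V1 by a short circuit (node 2 merges into node 0) — and find the resistance seen between A (node 1) and B (node 0).
Reduce the network between node 1 (A) and node 0 (B) by series/parallel combination:
  Rp1 = R1 ‖ R2 (parallel, both between nodes 0 and 1) = 1/(1/20 + 1/40) = 13.33 Ω
R_th = 13.33 Ω

Final answer: V_th = 16 V, R_th = 13.33 Ω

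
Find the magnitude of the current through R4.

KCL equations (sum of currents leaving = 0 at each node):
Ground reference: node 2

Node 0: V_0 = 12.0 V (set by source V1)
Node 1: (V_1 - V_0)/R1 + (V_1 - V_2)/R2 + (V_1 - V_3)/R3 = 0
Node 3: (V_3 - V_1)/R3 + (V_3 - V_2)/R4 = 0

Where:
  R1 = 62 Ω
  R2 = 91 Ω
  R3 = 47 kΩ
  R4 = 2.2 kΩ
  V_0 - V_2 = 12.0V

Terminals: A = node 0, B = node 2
Nodal analysis, taking node 2 as the 0 V reference.
Source V1 fixes V_0 = 12 V.
KCL at each unknown node (sum of currents leaving = 0; resistances in Ω):
  Node 1: (V_1 - 12)/62 + (V_1 - 0)/91 + (V_1 - V_3)/47000 = 0
  Node 3: (V_3 - V_1)/47000 + (V_3 - 0)/2200 = 0
Collecting terms (coefficients in siemens):
  0.02714·V_1 - 0.00002128·V_3 = 0.1935
  0.0004758·V_3 - 0.00002128·V_1 = 0
Determinant D = (0.02714)(0.0004758) - (-0.00002128)(-0.00002128) = 0.00001291
V_1 = [(0.1935)(0.0004758) - (-0.00002128)(0)]/D = 7.132 V
V_3 = [(0.02714)(0) - (0.1935)(-0.00002128)]/D = 0.3189 V
I_R4 = (V_2 - V_3)/R4 = (0 - 0.3189)/2200 = -0.000145 A
|I_R4| = 0.000145 A

Final answer: |I_R4| = 0.000145 A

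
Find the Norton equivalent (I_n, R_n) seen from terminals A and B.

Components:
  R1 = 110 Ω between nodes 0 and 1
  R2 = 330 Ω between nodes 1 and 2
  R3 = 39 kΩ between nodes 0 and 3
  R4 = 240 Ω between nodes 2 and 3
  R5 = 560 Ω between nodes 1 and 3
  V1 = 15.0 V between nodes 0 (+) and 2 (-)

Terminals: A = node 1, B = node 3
Find the Thévenin equivalent first; then I_n = V_th/R_th and R_n = R_th.
Step 1 — V_th is the open-circuit voltage V_A - V_B (nothing connected across the terminals).
Nodal analysis, taking node 2 as the 0 V reference.
Source V1 fixes V_0 = 15 V.
KCL at each unknown node (sum of currents leaving = 0; resistances in Ω):
  Node 1: (V_1 - 15)/110 + (V_1 - 0)/330 + (V_1 - V_3)/560 = 0
  Node 3: (V_3 - 15)/39000 + (V_3 - 0)/240 + (V_3 - V_1)/560 = 0
Collecting terms (coefficients in siemens):
  0.01391·V_1 - 0.001786·V_3 = 0.1364
  0.005978·V_3 - 0.001786·V_1 = 0.0003846
Determinant D = (0.01391)(0.005978) - (-0.001786)(-0.001786) = 0.00007995
V_1 = [(0.1364)(0.005978) - (-0.001786)(0.0003846)]/D = 10.21 V
V_3 = [(0.01391)(0.0003846) - (0.1364)(-0.001786)]/D = 3.113 V
V_th = V_1 - V_3 = 10.21 - 3.113 = 7.092 V
Step 2 — R_th: zero the source — replace V1 by a short circuit (node 2 merges into node 0) — and find the resistance seen between A (node 1) and B (node 3).
Reduce the network between node 1 (A) and node 3 (B) by series/parallel combination:
  Rp1 = R1 ‖ R2 (parallel, both between nodes 0 and 1) = 1/(1/110 + 1/330) = 82.5 Ω
  Rp2 = R3 ‖ R4 (parallel, both between nodes 0 and 3) = 1/(1/39000 + 1/240) = 238.5 Ω
  Rs1 = Rp1 + Rp2 (series, joined only at node 0) = 82.5 + 238.5 = 321 Ω
  Rp3 = R5 ‖ Rs1 (parallel, both between nodes 1 and 3) = 1/(1/560 + 1/321) = 204.1 Ω
R_th = 204.1 Ω
I_n = V_th/R_th = 7.092/204.1 = 0.03476 A, and R_n = R_th = 204.1 Ω

Final answer: I_n = 0.03476 A, R_n = 204.1 Ω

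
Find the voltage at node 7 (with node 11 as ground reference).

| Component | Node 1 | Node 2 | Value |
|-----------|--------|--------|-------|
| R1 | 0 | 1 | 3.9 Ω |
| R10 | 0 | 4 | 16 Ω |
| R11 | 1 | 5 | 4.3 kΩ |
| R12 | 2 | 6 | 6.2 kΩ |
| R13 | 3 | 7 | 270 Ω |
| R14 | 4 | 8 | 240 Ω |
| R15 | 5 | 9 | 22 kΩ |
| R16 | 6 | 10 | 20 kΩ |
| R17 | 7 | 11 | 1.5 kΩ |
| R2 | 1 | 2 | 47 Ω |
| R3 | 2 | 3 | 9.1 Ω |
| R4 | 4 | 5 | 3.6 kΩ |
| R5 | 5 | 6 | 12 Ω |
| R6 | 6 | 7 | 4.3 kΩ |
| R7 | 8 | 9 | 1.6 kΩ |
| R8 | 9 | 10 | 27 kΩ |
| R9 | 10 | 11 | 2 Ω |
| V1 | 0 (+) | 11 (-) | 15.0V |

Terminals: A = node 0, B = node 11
Nodal analysis, taking node 11 as the 0 V reference.
Source V1 fixes V_0 = 15 V.
KCL at each unknown node (sum of currents leaving = 0; resistances in Ω):
  Node 1: (V_1 - 15)/3.9 + (V_1 - V_2)/47 + (V_1 - V_5)/4300 = 0
  Node 2: (V_2 - V_1)/47 + (V_2 - V_3)/9.1 + (V_2 - V_6)/6200 = 0
  Node 3: (V_3 - V_2)/9.1 + (V_3 - V_7)/270 = 0
  Node 4: (V_4 - V_5)/3600 + (V_4 - 15)/16 + (V_4 - V_8)/240 = 0
  Node 5: (V_5 - V_4)/3600 + (V_5 - V_6)/12 + (V_5 - V_1)/4300 + (V_5 - V_9)/22000 = 0
  Node 6: (V_6 - V_5)/12 + (V_6 - V_7)/4300 + (V_6 - V_2)/6200 + (V_6 - V_10)/20000 = 0
  Node 7: (V_7 - V_6)/4300 + (V_7 - V_3)/270 + (V_7 - 0)/1500 = 0
  Node 8: (V_8 - V_9)/1600 + (V_8 - V_4)/240 = 0
  Node 9: (V_9 - V_8)/1600 + (V_9 - V_10)/27000 + (V_9 - V_5)/22000 = 0
  Node 10: (V_10 - V_9)/27000 + (V_10 - 0)/2 + (V_10 - V_6)/20000 = 0
Collecting terms (coefficients in siemens):
  0.2779·V_1 - 0.02128·V_2 - 0.0002326·V_5 = 3.846
  0.1313·V_2 - 0.02128·V_1 - 0.1099·V_3 - 0.0001613·V_6 = 0
  0.1136·V_3 - 0.1099·V_2 - 0.003704·V_7 = 0
  0.06694·V_4 - 0.0002778·V_5 - 0.004167·V_8 = 0.9375
  0.08389·V_5 - 0.0002326·V_1 - 0.0002778·V_4 - 0.08333·V_6 - 0.00004545·V_9 = 0
  0.08378·V_6 - 0.0001613·V_2 - 0.08333·V_5 - 0.0002326·V_7 - 0.00005·V_10 = 0
  0.004603·V_7 - 0.003704·V_3 - 0.0002326·V_6 = 0
  0.004792·V_8 - 0.004167·V_4 - 0.000625·V_9 = 0
  0.0007075·V_9 - 0.00004545·V_5 - 0.000625·V_8 - 0.00003704·V_10 = 0
  0.5001·V_10 - 0.00005·V_6 - 0.00003704·V_9 = 0
Solving these 10 simultaneous equations (Gaussian elimination) gives:
  V_1 = 14.97 V, V_2 = 14.58 V, V_3 = 14.51 V, V_4 = 14.98 V
  V_5 = 13.51 V, V_6 = 13.51 V, V_7 = 12.36 V, V_8 = 14.86 V
  V_9 = 13.99 V, V_10 = 0.002387 V
The requested potential is V_7 = 12.36 V.

Final answer: V_7 = 12.36 V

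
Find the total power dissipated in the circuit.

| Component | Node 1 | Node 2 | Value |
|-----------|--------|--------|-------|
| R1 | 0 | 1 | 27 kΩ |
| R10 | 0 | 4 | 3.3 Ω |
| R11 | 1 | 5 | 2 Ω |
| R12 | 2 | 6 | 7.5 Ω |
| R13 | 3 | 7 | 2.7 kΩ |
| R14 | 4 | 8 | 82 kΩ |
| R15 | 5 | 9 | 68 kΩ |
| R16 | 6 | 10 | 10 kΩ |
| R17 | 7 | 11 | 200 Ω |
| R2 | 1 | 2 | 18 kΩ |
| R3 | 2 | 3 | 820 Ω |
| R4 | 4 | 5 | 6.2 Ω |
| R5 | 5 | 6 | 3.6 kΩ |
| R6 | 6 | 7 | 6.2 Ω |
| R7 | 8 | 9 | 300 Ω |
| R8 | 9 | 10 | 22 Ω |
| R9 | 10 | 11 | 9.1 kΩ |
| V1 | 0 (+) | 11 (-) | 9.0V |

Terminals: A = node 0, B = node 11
Nodal analysis, taking node 11 as the 0 V reference.
Source V1 fixes V_0 = 9 V.
KCL at each unknown node (sum of currents leaving = 0; resistances in Ω):
  Node 1: (V_1 - 9)/27000 + (V_1 - V_2)/18000 + (V_1 - V_5)/2 = 0
  Node 2: (V_2 - V_1)/18000 + (V_2 - V_3)/820 + (V_2 - V_6)/7.5 = 0
  Node 3: (V_3 - V_2)/820 + (V_3 - V_7)/2700 = 0
  Node 4: (V_4 - V_5)/6.2 + (V_4 - 9)/3.3 + (V_4 - V_8)/82000 = 0
  Node 5: (V_5 - V_4)/6.2 + (V_5 - V_6)/3600 + (V_5 - V_1)/2 + (V_5 - V_9)/68000 = 0
  Node 6: (V_6 - V_5)/3600 + (V_6 - V_7)/6.2 + (V_6 - V_2)/7.5 + (V_6 - V_10)/10000 = 0
  Node 7: (V_7 - V_6)/6.2 + (V_7 - V_3)/2700 + (V_7 - 0)/200 = 0
  Node 8: (V_8 - V_9)/300 + (V_8 - V_4)/82000 = 0
  Node 9: (V_9 - V_8)/300 + (V_9 - V_10)/22 + (V_9 - V_5)/68000 = 0
  Node 10: (V_10 - V_9)/22 + (V_10 - 0)/9100 + (V_10 - V_6)/10000 = 0
Collecting terms (coefficients in siemens):
  0.5001·V_1 - 0.00005556·V_2 - 0.5·V_5 = 0.0003333
  0.1346·V_2 - 0.00005556·V_1 - 0.00122·V_3 - 0.1333·V_6 = 0
  0.00159·V_3 - 0.00122·V_2 - 0.0003704·V_7 = 0
  0.4643·V_4 - 0.1613·V_5 - 0.0000122·V_8 = 2.727
  0.6616·V_5 - 0.5·V_1 - 0.1613·V_4 - 0.0002778·V_6 - 0.00001471·V_9 = 0
  0.295·V_6 - 0.1333·V_2 - 0.0002778·V_5 - 0.1613·V_7 - 0.0001·V_10 = 0
  0.1667·V_7 - 0.0003704·V_3 - 0.1613·V_6 = 0
  0.003346·V_8 - 0.0000122·V_4 - 0.003333·V_9 = 0
  0.0488·V_9 - 0.00001471·V_5 - 0.003333·V_8 - 0.04545·V_10 = 0
  0.04566·V_10 - 0.0001·V_6 - 0.04545·V_9 = 0
Solving these 10 simultaneous equations (Gaussian elimination) gives:
  V_1 = 8.971 V, V_2 = 0.5935 V, V_3 = 0.5885 V, V_4 = 8.99 V
  V_5 = 8.972 V, V_6 = 0.59 V, V_7 = 0.5723 V, V_8 = 1.3 V
  V_9 = 1.272 V, V_10 = 1.267 V
Power in each resistor, P = (ΔV)²/R:
  P_R1 = (9 - 8.971)²/27000 = 0.00000003082 W
  P_R2 = (8.971 - 0.5935)²/18000 = 0.003899 W
  P_R3 = (0.5935 - 0.5885)²/820 = 0.0000000296 W
  P_R4 = (8.99 - 8.972)²/6.2 = 0.00005236 W
  P_R5 = (8.972 - 0.59)²/3600 = 0.01952 W
  P_R6 = (0.59 - 0.5723)²/6.2 = 0.00005055 W
  P_R7 = (1.3 - 1.272)²/300 = 0.000002638 W
  P_R8 = (1.272 - 1.267)²/22 = 0.0000009428 W
  P_R9 = (1.267 - 0)²/9100 = 0.0001765 W
  P_R10 = (9 - 8.99)²/3.3 = 0.00002969 W
  P_R11 = (8.971 - 8.972)²/2 = 0.0000004313 W
  P_R12 = (0.5935 - 0.59)²/7.5 = 0.000001583 W
  P_R13 = (0.5885 - 0.5723)²/2700 = 0.00000009747 W
  P_R14 = (8.99 - 1.3)²/82000 = 0.0007212 W
  P_R15 = (8.972 - 1.272)²/68000 = 0.0008719 W
  P_R16 = (0.59 - 1.267)²/10000 = 0.00004589 W
  P_R17 = (0.5723 - 0)²/200 = 0.001638 W
P_total = P_R1 + P_R2 + P_R3 + P_R4 + P_R5 + P_R6 + P_R7 + P_R8 + P_R9 + P_R10 + P_R11 + P_R12 + P_R13 + P_R14 + P_R15 + P_R16 + P_R17 = 0.02701 W

Final answer: 0.02701 W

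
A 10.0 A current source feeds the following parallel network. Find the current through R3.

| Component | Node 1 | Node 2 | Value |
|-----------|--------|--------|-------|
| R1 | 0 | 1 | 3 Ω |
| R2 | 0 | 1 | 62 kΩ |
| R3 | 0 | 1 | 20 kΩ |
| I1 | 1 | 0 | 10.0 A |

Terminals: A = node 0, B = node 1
All resistors sit directly between nodes 0 and 1, so they are in parallel and share one voltage V; the full source current 10 A splits among them.
1/R_par = 1/3 + 1/62000 + 1/20000 = 0.3334 S  =>  R_par = 2.999 Ω
V = I × R_par = 10 × 2.999 = 29.99 V
I_R3 = V/R3 = 29.99/20000 = 0.0015 A

Final answer: 0.0015 A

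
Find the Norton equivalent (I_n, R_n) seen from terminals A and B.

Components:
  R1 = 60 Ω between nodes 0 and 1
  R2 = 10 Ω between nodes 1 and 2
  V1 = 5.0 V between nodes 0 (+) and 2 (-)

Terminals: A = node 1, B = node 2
Find the Thévenin equivalent first; then I_n = V_th/R_th and R_n = R_th.
Step 1 — V_th is the open-circuit voltage V_A - V_B (nothing connected across the terminals).
Nodal analysis, taking node 2 as the 0 V reference.
Source V1 fixes V_0 = 5 V.
KCL at each unknown node (sum of currents leaving = 0; resistances in Ω):
  Node 1: (V_1 - 5)/60 + (V_1 - 0)/10 = 0
Collecting terms: 0.1167 × V_1 = 0.08333  =>  V_1 = 0.7143 V
V_th = V_1 - V_2 = 0.7143 - 0 = 0.7143 V
Step 2 — R_th: zero the source — replace V1 by a short circuit (node 2 merges into node 0) — and find the resistance seen between A (node 1) and B (node 0).
Reduce the network between node 1 (A) and node 0 (B) by series/parallel combination:
  Rp1 = R1 ‖ R2 (parallel, both between nodes 0 and 1) = 1/(1/60 + 1/10) = 8.571 Ω
R_th = 8.571 Ω
I_n = V_th/R_th = 0.7143/8.571 = 0.08333 A, and R_n = R_th = 8.571 Ω

Final answer: I_n = 0.08333 A, R_n = 8.571 Ω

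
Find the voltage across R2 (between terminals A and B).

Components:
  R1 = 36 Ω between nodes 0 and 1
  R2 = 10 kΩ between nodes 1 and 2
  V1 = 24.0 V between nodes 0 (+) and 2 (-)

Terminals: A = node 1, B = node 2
R1 and R2 are in series across V1 (node 0 → node 1 → node 2), and the output A–B is taken across R2, so this is a voltage divider.
Series current: I = V1/(R1 + R2) = 24/(36 + 10000) = 24/10040 = 0.002391 A
V_R2 = I × R2 = V1 × R2/(R1 + R2) = 24 × 10000/10040 = 23.91 V

Final answer: 23.91 V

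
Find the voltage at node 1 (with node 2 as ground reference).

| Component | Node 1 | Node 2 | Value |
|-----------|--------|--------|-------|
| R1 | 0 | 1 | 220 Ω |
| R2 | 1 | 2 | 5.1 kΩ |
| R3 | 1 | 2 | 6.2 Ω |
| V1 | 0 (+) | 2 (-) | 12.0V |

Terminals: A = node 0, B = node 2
Nodal analysis, taking node 2 as the 0 V reference.
Source V1 fixes V_0 = 12 V.
KCL at each unknown node (sum of currents leaving = 0; resistances in Ω):
  Node 1: (V_1 - 12)/220 + (V_1 - 0)/5100 + (V_1 - 0)/6.2 = 0
Collecting terms: 0.166 × V_1 = 0.05455  =>  V_1 = 0.3285 V
The requested potential is V_1 = 0.3285 V.

Final answer: V_1 = 0.3285 V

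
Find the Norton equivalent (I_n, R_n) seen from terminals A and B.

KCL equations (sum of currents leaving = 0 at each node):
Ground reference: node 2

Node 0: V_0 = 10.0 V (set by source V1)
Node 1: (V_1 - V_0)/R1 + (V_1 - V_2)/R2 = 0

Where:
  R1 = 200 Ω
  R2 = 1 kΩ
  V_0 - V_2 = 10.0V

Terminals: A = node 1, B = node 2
Find the Thévenin equivalent first; then I_n = V_th/R_th and R_n = R_th.
Step 1 — V_th is the open-circuit voltage V_A - V_B (nothing connected across the terminals).
Nodal analysis, taking node 2 as the 0 V reference.
Source V1 fixes V_0 = 10 V.
KCL at each unknown node (sum of currents leaving = 0; resistances in Ω):
  Node 1: (V_1 - 10)/200 + (V_1 - 0)/1000 = 0
Collecting terms: 0.006 × V_1 = 0.05  =>  V_1 = 8.333 V
V_th = V_1 - V_2 = 8.333 - 0 = 8.333 V
Step 2 — R_th: zero the source — replace V1 by a short circuit (node 2 merges into node 0) — and find the resistance seen between A (node 1) and B (node 0).
Reduce the network between node 1 (A) and node 0 (B) by series/parallel combination:
  Rp1 = R1 ‖ R2 (parallel, both between nodes 0 and 1) = 1/(1/200 + 1/1000) = 166.7 Ω
R_th = 166.7 Ω
I_n = V_th/R_th = 8.333/166.7 = 0.05 A, and R_n = R_th = 166.7 Ω

Final answer: I_n = 0.05 A, R_n = 166.7 Ω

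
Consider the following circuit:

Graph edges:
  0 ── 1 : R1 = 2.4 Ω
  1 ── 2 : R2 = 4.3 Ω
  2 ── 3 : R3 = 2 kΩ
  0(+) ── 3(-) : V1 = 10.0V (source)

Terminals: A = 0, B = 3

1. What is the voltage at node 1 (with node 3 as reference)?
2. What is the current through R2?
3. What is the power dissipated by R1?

Nodal analysis, taking node 3 as the 0 V reference.
Source V1 fixes V_0 = 10 V.
KCL at each unknown node (sum of currents leaving = 0; resistances in Ω):
  Node 1: (V_1 - 10)/2.4 + (V_1 - V_2)/4.3 = 0
  Node 2: (V_2 - V_1)/4.3 + (V_2 - 0)/2000 = 0
Collecting terms (coefficients in siemens):
  0.6492·V_1 - 0.2326·V_2 = 4.167
  0.2331·V_2 - 0.2326·V_1 = 0
Determinant D = (0.6492)(0.2331) - (-0.2326)(-0.2326) = 0.09722
V_1 = [(4.167)(0.2331) - (-0.2326)(0)]/D = 9.988 V
V_2 = [(0.6492)(0) - (4.167)(-0.2326)]/D = 9.967 V
Part 1:
  Read off the nodal solution: V_1 = 9.988 V
Part 2:
  I_R2 = (V_1 - V_2)/R2 = (9.988 - 9.967)/4.3 = 0.004983 A
  Magnitude: I_R2 = 0.004983 A
Part 3:
  I_R1 = (V_0 - V_1)/R1 = (10 - 9.988)/2.4 = 0.004983 A
  P_R1 = I_R1² × R1 = (0.004983)² × 2.4 = 0.0000596 W

Final answers:
1. V_1 = 9.988 V
2. I_R2 = 0.004983 A
3. P_R1 = 5.96e-05 W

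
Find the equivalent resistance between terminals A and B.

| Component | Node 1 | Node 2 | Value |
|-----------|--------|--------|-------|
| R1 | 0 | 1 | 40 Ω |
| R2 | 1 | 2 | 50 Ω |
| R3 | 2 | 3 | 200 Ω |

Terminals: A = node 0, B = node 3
Reduce the network between node 0 (A) and node 3 (B) by series/parallel combination:
  Rs1 = R1 + R2 (series, joined only at node 1) = 40 + 50 = 90 Ω
  Rs2 = R3 + Rs1 (series, joined only at node 2) = 200 + 90 = 290 Ω
R_eq = 290 Ω

Final answer: 290 Ω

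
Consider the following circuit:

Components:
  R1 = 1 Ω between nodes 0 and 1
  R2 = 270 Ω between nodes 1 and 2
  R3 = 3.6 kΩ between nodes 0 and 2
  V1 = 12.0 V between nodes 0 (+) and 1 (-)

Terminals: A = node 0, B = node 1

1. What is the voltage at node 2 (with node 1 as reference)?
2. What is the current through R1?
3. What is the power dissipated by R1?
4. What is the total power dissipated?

Nodal analysis, taking node 1 as the 0 V reference.
Source V1 fixes V_0 = 12 V.
KCL at each unknown node (sum of currents leaving = 0; resistances in Ω):
  Node 2: (V_2 - 0)/270 + (V_2 - 12)/3600 = 0
Collecting terms: 0.003981 × V_2 = 0.003333  =>  V_2 = 0.8372 V
Part 1:
  Read off the nodal solution: V_2 = 0.8372 V
Part 2:
  I_R1 = (V_0 - V_1)/R1 = (12 - 0)/1 = 12 A
  Magnitude: I_R1 = 12 A
Part 3:
  I_R1 = (V_0 - V_1)/R1 = (12 - 0)/1 = 12 A
  P_R1 = I_R1² × R1 = (12)² × 1 = 144 W
Part 4:
  Power in each resistor, P = (ΔV)²/R:
    P_R1 = (12 - 0)²/1 = 144 W
    P_R2 = (0 - 0.8372)²/270 = 0.002596 W
    P_R3 = (12 - 0.8372)²/3600 = 0.03461 W
  P_total = P_R1 + P_R2 + P_R3 = 144 W

Final answers:
1. V_2 = 0.8372 V
2. I_R1 = 12 A
3. P_R1 = 144 W
4. P_total = 144 W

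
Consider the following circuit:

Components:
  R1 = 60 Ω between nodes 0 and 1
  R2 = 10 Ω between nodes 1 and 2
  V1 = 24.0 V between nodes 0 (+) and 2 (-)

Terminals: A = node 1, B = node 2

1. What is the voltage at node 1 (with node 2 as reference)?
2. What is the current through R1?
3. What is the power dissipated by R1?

Nodal analysis, taking node 2 as the 0 V reference.
Source V1 fixes V_0 = 24 V.
KCL at each unknown node (sum of currents leaving = 0; resistances in Ω):
  Node 1: (V_1 - 24)/60 + (V_1 - 0)/10 = 0
Collecting terms: 0.1167 × V_1 = 0.4  =>  V_1 = 3.429 V
Part 1:
  Read off the nodal solution: V_1 = 3.429 V
Part 2:
  I_R1 = (V_0 - V_1)/R1 = (24 - 3.429)/60 = 0.3429 A
  Magnitude: I_R1 = 0.3429 A
Part 3:
  I_R1 = (V_0 - V_1)/R1 = (24 - 3.429)/60 = 0.3429 A
  P_R1 = I_R1² × R1 = (0.3429)² × 60 = 7.053 W

Final answers:
1. V_1 = 3.429 V
2. I_R1 = 0.3429 A
3. P_R1 = 7.053 W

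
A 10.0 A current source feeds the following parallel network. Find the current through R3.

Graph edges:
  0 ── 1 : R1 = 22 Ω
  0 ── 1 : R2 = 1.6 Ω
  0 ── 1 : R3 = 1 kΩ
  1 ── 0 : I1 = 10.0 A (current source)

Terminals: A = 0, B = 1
All resistors sit directly between nodes 0 and 1, so they are in parallel and share one voltage V; the full source current 10 A splits among them.
1/R_par = 1/22 + 1/1.6 + 1/1000 = 0.6715 S  =>  R_par = 1.489 Ω
V = I × R_par = 10 × 1.489 = 14.89 V
I_R3 = V/R3 = 14.89/1000 = 0.01489 A

Final answer: 0.01489 A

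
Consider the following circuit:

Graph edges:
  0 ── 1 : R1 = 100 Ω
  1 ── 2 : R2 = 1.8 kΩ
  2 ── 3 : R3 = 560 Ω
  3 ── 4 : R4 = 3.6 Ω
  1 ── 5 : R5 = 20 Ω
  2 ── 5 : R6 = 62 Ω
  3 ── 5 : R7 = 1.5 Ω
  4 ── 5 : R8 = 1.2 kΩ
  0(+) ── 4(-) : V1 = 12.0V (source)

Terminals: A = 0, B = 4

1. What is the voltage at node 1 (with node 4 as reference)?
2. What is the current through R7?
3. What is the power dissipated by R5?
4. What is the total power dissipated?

Nodal analysis, taking node 4 as the 0 V reference.
Source V1 fixes V_0 = 12 V.
KCL at each unknown node (sum of currents leaving = 0; resistances in Ω):
  Node 1: (V_1 - 12)/100 + (V_1 - V_2)/1800 + (V_1 - V_5)/20 = 0
  Node 2: (V_2 - V_1)/1800 + (V_2 - V_3)/560 + (V_2 - V_5)/62 = 0
  Node 3: (V_3 - V_2)/560 + (V_3 - 0)/3.6 + (V_3 - V_5)/1.5 = 0
  Node 5: (V_5 - V_1)/20 + (V_5 - V_2)/62 + (V_5 - V_3)/1.5 + (V_5 - 0)/1200 = 0
Collecting terms (coefficients in siemens):
  0.06056·V_1 - 0.0005556·V_2 - 0.05·V_5 = 0.12
  0.01847·V_2 - 0.0005556·V_1 - 0.001786·V_3 - 0.01613·V_5 = 0
  0.9462·V_3 - 0.001786·V_2 - 0.6667·V_5 = 0
  0.7336·V_5 - 0.05·V_1 - 0.01613·V_2 - 0.6667·V_3 = 0
Solving these 4 simultaneous equations (Gaussian elimination) gives:
  V_1 = 2.389 V, V_2 = 0.5309 V, V_3 = 0.3445 V, V_5 = 0.4876 V
Part 1:
  Read off the nodal solution: V_1 = 2.389 V
Part 2:
  I_R7 = (V_3 - V_5)/R7 = (0.3445 - 0.4876)/1.5 = -0.09537 A
  Magnitude: I_R7 = 0.09537 A
Part 3:
  I_R5 = (V_1 - V_5)/R5 = (2.389 - 0.4876)/20 = 0.09508 A
  P_R5 = I_R5² × R5 = (0.09508)² × 20 = 0.1808 W
Part 4:
  Power in each resistor, P = (ΔV)²/R:
    P_R1 = (12 - 2.389)²/100 = 0.9237 W
    P_R2 = (2.389 - 0.5309)²/1800 = 0.001918 W
    P_R3 = (0.5309 - 0.3445)²/560 = 0.00006206 W
    P_R4 = (0.3445 - 0)²/3.6 = 0.03297 W
    P_R5 = (2.389 - 0.4876)²/20 = 0.1808 W
    P_R6 = (0.5309 - 0.4876)²/62 = 0.00003033 W
    P_R7 = (0.3445 - 0.4876)²/1.5 = 0.01364 W
    P_R8 = (0 - 0.4876)²/1200 = 0.0001981 W
  P_total = P_R1 + P_R2 + P_R3 + P_R4 + P_R5 + P_R6 + P_R7 + P_R8 = 1.153 W

Final answers:
1. V_1 = 2.389 V
2. I_R7 = 0.09537 A
3. P_R5 = 0.1808 W
4. P_total = 1.153 W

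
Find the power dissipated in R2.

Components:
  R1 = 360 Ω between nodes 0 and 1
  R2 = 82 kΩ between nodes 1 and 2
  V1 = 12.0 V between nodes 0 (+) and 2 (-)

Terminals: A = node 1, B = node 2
Nodal analysis, taking node 2 as the 0 V reference.
Source V1 fixes V_0 = 12 V.
KCL at each unknown node (sum of currents leaving = 0; resistances in Ω):
  Node 1: (V_1 - 12)/360 + (V_1 - 0)/82000 = 0
Collecting terms: 0.00279 × V_1 = 0.03333  =>  V_1 = 11.95 V
I_R2 = (V_1 - V_2)/R2 = (11.95 - 0)/82000 = 0.0001457 A
P_R2 = I_R2² × R2 = (0.0001457)² × 82000 = 0.001741 W

Final answer: 0.001741 W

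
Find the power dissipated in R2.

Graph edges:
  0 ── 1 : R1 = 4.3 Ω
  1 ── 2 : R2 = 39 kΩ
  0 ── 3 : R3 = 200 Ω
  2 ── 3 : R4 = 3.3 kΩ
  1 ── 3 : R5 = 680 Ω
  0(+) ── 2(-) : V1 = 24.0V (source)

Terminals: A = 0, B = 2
Nodal analysis, taking node 2 as the 0 V reference.
Source V1 fixes V_0 = 24 V.
KCL at each unknown node (sum of currents leaving = 0; resistances in Ω):
  Node 1: (V_1 - 24)/4.3 + (V_1 - 0)/39000 + (V_1 - V_3)/680 = 0
  Node 3: (V_3 - 24)/200 + (V_3 - 0)/3300 + (V_3 - V_1)/680 = 0
Collecting terms (coefficients in siemens):
  0.2341·V_1 - 0.001471·V_3 = 5.581
  0.006774·V_3 - 0.001471·V_1 = 0.12
Determinant D = (0.2341)(0.006774) - (-0.001471)(-0.001471) = 0.001583
V_1 = [(5.581)(0.006774) - (-0.001471)(0.12)]/D = 23.99 V
V_3 = [(0.2341)(0.12) - (5.581)(-0.001471)]/D = 22.92 V
I_R2 = (V_1 - V_2)/R2 = (23.99 - 0)/39000 = 0.0006151 A
P_R2 = I_R2² × R2 = (0.0006151)² × 39000 = 0.01476 W

Final answer: 0.01476 W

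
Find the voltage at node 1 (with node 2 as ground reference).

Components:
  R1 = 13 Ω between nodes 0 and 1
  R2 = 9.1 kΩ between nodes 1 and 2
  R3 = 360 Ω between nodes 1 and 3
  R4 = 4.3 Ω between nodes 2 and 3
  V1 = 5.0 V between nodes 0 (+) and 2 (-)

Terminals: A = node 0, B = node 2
Nodal analysis, taking node 2 as the 0 V reference.
Source V1 fixes V_0 = 5 V.
KCL at each unknown node (sum of currents leaving = 0; resistances in Ω):
  Node 1: (V_1 - 5)/13 + (V_1 - 0)/9100 + (V_1 - V_3)/360 = 0
  Node 3: (V_3 - V_1)/360 + (V_3 - 0)/4.3 = 0
Collecting terms (coefficients in siemens):
  0.07981·V_1 - 0.002778·V_3 = 0.3846
  0.2353·V_3 - 0.002778·V_1 = 0
Determinant D = (0.07981)(0.2353) - (-0.002778)(-0.002778) = 0.01877
V_1 = [(0.3846)(0.2353) - (-0.002778)(0)]/D = 4.821 V
V_3 = [(0.07981)(0) - (0.3846)(-0.002778)]/D = 0.05691 V
The requested potential is V_1 = 4.821 V.

Final answer: V_1 = 4.821 V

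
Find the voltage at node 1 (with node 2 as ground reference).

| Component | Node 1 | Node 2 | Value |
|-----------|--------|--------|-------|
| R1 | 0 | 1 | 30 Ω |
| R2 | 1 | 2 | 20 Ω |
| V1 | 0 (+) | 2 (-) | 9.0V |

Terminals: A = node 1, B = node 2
Nodal analysis, taking node 2 as the 0 V reference.
Source V1 fixes V_0 = 9 V.
KCL at each unknown node (sum of currents leaving = 0; resistances in Ω):
  Node 1: (V_1 - 9)/30 + (V_1 - 0)/20 = 0
Collecting terms: 0.08333 × V_1 = 0.3  =>  V_1 = 3.6 V
The requested potential is V_1 = 3.6 V.

Final answer: V_1 = 3.6 V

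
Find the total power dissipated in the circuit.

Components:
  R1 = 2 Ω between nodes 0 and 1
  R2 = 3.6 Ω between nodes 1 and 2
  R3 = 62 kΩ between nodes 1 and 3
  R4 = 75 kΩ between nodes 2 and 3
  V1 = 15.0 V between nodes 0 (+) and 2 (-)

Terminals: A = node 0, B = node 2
Nodal analysis, taking node 2 as the 0 V reference.
Source V1 fixes V_0 = 15 V.
KCL at each unknown node (sum of currents leaving = 0; resistances in Ω):
  Node 1: (V_1 - 15)/2 + (V_1 - 0)/3.6 + (V_1 - V_3)/62000 = 0
  Node 3: (V_3 - V_1)/62000 + (V_3 - 0)/75000 = 0
Collecting terms (coefficients in siemens):
  0.7778·V_1 - 0.00001613·V_3 = 7.5
  0.00002946·V_3 - 0.00001613·V_1 = 0
Determinant D = (0.7778)(0.00002946) - (-0.00001613)(-0.00001613) = 0.00002292
V_1 = [(7.5)(0.00002946) - (-0.00001613)(0)]/D = 9.643 V
V_3 = [(0.7778)(0) - (7.5)(-0.00001613)]/D = 5.279 V
Power in each resistor, P = (ΔV)²/R:
  P_R1 = (15 - 9.643)²/2 = 14.35 W
  P_R2 = (9.643 - 0)²/3.6 = 25.83 W
  P_R3 = (9.643 - 5.279)²/62000 = 0.0003072 W
  P_R4 = (0 - 5.279)²/75000 = 0.0003716 W
P_total = P_R1 + P_R2 + P_R3 + P_R4 = 40.18 W

Final answer: 40.18 W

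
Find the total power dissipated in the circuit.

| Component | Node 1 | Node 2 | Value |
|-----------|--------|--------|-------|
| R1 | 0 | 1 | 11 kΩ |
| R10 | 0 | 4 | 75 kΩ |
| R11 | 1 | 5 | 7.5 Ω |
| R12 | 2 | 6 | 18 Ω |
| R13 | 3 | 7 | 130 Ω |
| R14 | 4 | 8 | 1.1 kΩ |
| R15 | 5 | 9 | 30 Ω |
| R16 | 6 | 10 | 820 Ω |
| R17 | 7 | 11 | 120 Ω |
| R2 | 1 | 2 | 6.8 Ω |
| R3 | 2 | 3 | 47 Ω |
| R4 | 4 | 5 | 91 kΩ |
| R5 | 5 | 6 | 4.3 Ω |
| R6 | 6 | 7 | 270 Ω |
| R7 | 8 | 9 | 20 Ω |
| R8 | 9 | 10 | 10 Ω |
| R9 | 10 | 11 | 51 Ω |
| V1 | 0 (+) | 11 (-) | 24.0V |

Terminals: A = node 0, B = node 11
Nodal analysis, taking node 11 as the 0 V reference.
Source V1 fixes V_0 = 24 V.
KCL at each unknown node (sum of currents leaving = 0; resistances in Ω):
  Node 1: (V_1 - 24)/11000 + (V_1 - V_2)/6.8 + (V_1 - V_5)/7.5 = 0
  Node 2: (V_2 - V_1)/6.8 + (V_2 - V_3)/47 + (V_2 - V_6)/18 = 0
  Node 3: (V_3 - V_2)/47 + (V_3 - V_7)/130 = 0
  Node 4: (V_4 - V_5)/91000 + (V_4 - 24)/75000 + (V_4 - V_8)/1100 = 0
  Node 5: (V_5 - V_4)/91000 + (V_5 - V_6)/4.3 + (V_5 - V_1)/7.5 + (V_5 - V_9)/30 = 0
  Node 6: (V_6 - V_5)/4.3 + (V_6 - V_7)/270 + (V_6 - V_2)/18 + (V_6 - V_10)/820 = 0
  Node 7: (V_7 - V_6)/270 + (V_7 - V_3)/130 + (V_7 - 0)/120 = 0
  Node 8: (V_8 - V_9)/20 + (V_8 - V_4)/1100 = 0
  Node 9: (V_9 - V_8)/20 + (V_9 - V_10)/10 + (V_9 - V_5)/30 = 0
  Node 10: (V_10 - V_9)/10 + (V_10 - 0)/51 + (V_10 - V_6)/820 = 0
Collecting terms (coefficients in siemens):
  0.2805·V_1 - 0.1471·V_2 - 0.1333·V_5 = 0.002182
  0.2239·V_2 - 0.1471·V_1 - 0.02128·V_3 - 0.05556·V_6 = 0
  0.02897·V_3 - 0.02128·V_2 - 0.007692·V_7 = 0
  0.0009334·V_4 - 0.00001099·V_5 - 0.0009091·V_8 = 0.00032
  0.3992·V_5 - 0.1333·V_1 - 0.00001099·V_4 - 0.2326·V_6 - 0.03333·V_9 = 0
  0.293·V_6 - 0.05556·V_2 - 0.2326·V_5 - 0.003704·V_7 - 0.00122·V_10 = 0
  0.01973·V_7 - 0.007692·V_3 - 0.003704·V_6 = 0
  0.05091·V_8 - 0.0009091·V_4 - 0.05·V_9 = 0
  0.1833·V_9 - 0.03333·V_5 - 0.05·V_8 - 0.1·V_10 = 0
  0.1208·V_10 - 0.00122·V_6 - 0.1·V_9 = 0
Solving these 10 simultaneous equations (Gaussian elimination) gives:
  V_1 = 0.1621 V, V_2 = 0.1571 V, V_3 = 0.1371 V, V_4 = 0.4568 V
  V_5 = 0.1514 V, V_6 = 0.1514 V, V_7 = 0.08188 V, V_8 = 0.1152 V
  V_9 = 0.109 V, V_10 = 0.09173 V
Power in each resistor, P = (ΔV)²/R:
  P_R1 = (24 - 0.1621)²/11000 = 0.05166 W
  P_R2 = (0.1621 - 0.1571)²/6.8 = 0.000003741 W
  P_R3 = (0.1571 - 0.1371)²/47 = 0.000008486 W
  P_R4 = (0.4568 - 0.1514)²/91000 = 0.000001025 W
  P_R5 = (0.1514 - 0.1514)²/4.3 = 0.0000000007662 W
  P_R6 = (0.1514 - 0.08188)²/270 = 0.00001789 W
  P_R7 = (0.1152 - 0.109)²/20 = 0.000001929 W
  P_R8 = (0.109 - 0.09173)²/10 = 0.00002979 W
  P_R9 = (0.09173 - 0)²/51 = 0.000165 W
  P_R10 = (24 - 0.4568)²/75000 = 0.00739 W
  P_R11 = (0.1621 - 0.1514)²/7.5 = 0.00001524 W
  P_R12 = (0.1571 - 0.1514)²/18 = 0.000001807 W
  P_R13 = (0.1371 - 0.08188)²/130 = 0.00002347 W
  P_R14 = (0.4568 - 0.1152)²/1100 = 0.0001061 W
  P_R15 = (0.1514 - 0.109)²/30 = 0.00006009 W
  P_R16 = (0.1514 - 0.09173)²/820 = 0.000004341 W
  P_R17 = (0.08188 - 0)²/120 = 0.00005587 W
P_total = P_R1 + P_R2 + P_R3 + P_R4 + P_R5 + P_R6 + P_R7 + P_R8 + P_R9 + P_R10 + P_R11 + P_R12 + P_R13 + P_R14 + P_R15 + P_R16 + P_R17 = 0.05954 W

Final answer: 0.05954 W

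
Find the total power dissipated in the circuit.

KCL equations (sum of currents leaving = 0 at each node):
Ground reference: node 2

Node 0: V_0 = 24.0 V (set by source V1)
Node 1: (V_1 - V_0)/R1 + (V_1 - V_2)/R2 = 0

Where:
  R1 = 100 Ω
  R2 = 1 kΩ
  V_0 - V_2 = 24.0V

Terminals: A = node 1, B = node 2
Nodal analysis, taking node 2 as the 0 V reference.
Source V1 fixes V_0 = 24 V.
KCL at each unknown node (sum of currents leaving = 0; resistances in Ω):
  Node 1: (V_1 - 24)/100 + (V_1 - 0)/1000 = 0
Collecting terms: 0.011 × V_1 = 0.24  =>  V_1 = 21.82 V
Power in each resistor, P = (ΔV)²/R:
  P_R1 = (24 - 21.82)²/100 = 0.0476 W
  P_R2 = (21.82 - 0)²/1000 = 0.476 W
P_total = P_R1 + P_R2 = 0.5236 W

Final answer: 0.5236 W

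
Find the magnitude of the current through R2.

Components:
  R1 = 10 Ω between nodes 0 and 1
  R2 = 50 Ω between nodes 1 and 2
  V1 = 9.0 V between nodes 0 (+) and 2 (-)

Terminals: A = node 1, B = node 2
Nodal analysis, taking node 2 as the 0 V reference.
Source V1 fixes V_0 = 9 V.
KCL at each unknown node (sum of currents leaving = 0; resistances in Ω):
  Node 1: (V_1 - 9)/10 + (V_1 - 0)/50 = 0
Collecting terms: 0.12 × V_1 = 0.9  =>  V_1 = 7.5 V
I_R2 = (V_1 - V_2)/R2 = (7.5 - 0)/50 = 0.15 A
|I_R2| = 0.15 A

Final answer: |I_R2| = 0.15 A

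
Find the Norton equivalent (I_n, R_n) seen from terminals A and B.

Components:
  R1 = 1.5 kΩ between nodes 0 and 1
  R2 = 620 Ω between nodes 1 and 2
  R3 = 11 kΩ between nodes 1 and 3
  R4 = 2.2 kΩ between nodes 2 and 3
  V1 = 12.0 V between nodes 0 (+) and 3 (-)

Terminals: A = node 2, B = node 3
Find the Thévenin equivalent first; then I_n = V_th/R_th and R_n = R_th.
Step 1 — V_th is the open-circuit voltage V_A - V_B (nothing connected across the terminals).
Nodal analysis, taking node 3 as the 0 V reference.
Source V1 fixes V_0 = 12 V.
KCL at each unknown node (sum of currents leaving = 0; resistances in Ω):
  Node 1: (V_1 - 12)/1500 + (V_1 - V_2)/620 + (V_1 - 0)/11000 = 0
  Node 2: (V_2 - V_1)/620 + (V_2 - 0)/2200 = 0
Collecting terms (coefficients in siemens):
  0.00237·V_1 - 0.001613·V_2 = 0.008
  0.002067·V_2 - 0.001613·V_1 = 0
Determinant D = (0.00237)(0.002067) - (-0.001613)(-0.001613) = 0.000002299
V_1 = [(0.008)(0.002067) - (-0.001613)(0)]/D = 7.193 V
V_2 = [(0.00237)(0) - (0.008)(-0.001613)]/D = 5.612 V
V_th = V_2 - V_3 = 5.612 - 0 = 5.612 V
Step 2 — R_th: zero the source — replace V1 by a short circuit (node 3 merges into node 0) — and find the resistance seen between A (node 2) and B (node 0).
Reduce the network between node 2 (A) and node 0 (B) by series/parallel combination:
  Rp1 = R1 ‖ R3 (parallel, both between nodes 0 and 1) = 1/(1/1500 + 1/11000) = 1320 Ω
  Rs1 = R2 + Rp1 (series, joined only at node 1) = 620 + 1320 = 1940 Ω
  Rp2 = R4 ‖ Rs1 (parallel, both between nodes 0 and 2) = 1/(1/2200 + 1/1940) = 1031 Ω
R_th = 1.031 kΩ
I_n = V_th/R_th = 5.612/1031 = 0.005443 A, and R_n = R_th = 1.031 kΩ

Final answer: I_n = 0.005443 A, R_n = 1.031 kΩ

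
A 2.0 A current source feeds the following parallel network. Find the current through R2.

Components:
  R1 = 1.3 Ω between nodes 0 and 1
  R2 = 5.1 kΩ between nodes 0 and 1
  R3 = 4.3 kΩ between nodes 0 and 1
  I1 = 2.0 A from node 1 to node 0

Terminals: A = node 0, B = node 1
All resistors sit directly between nodes 0 and 1, so they are in parallel and share one voltage V; the full source current 2 A splits among them.
1/R_par = 1/1.3 + 1/5100 + 1/4300 = 0.7697 S  =>  R_par = 1.299 Ω
V = I × R_par = 2 × 1.299 = 2.599 V
I_R2 = V/R2 = 2.599/5100 = 0.0005095 A

Final answer: 0.0005095 A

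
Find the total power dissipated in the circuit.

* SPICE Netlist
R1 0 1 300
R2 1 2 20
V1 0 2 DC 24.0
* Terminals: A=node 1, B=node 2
Nodal analysis, taking node 2 as the 0 V reference.
Source V1 fixes V_0 = 24 V.
KCL at each unknown node (sum of currents leaving = 0; resistances in Ω):
  Node 1: (V_1 - 24)/300 + (V_1 - 0)/20 = 0
Collecting terms: 0.05333 × V_1 = 0.08  =>  V_1 = 1.5 V
Power in each resistor, P = (ΔV)²/R:
  P_R1 = (24 - 1.5)²/300 = 1.688 W
  P_R2 = (1.5 - 0)²/20 = 0.1125 W
P_total = P_R1 + P_R2 = 1.8 W

Final answer: 1.8 W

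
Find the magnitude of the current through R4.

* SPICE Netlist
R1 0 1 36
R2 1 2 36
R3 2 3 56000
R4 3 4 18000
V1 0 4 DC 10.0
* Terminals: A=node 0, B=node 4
Nodal analysis, taking node 4 as the 0 V reference.
Source V1 fixes V_0 = 10 V.
KCL at each unknown node (sum of currents leaving = 0; resistances in Ω):
  Node 1: (V_1 - 10)/36 + (V_1 - V_2)/36 = 0
  Node 2: (V_2 - V_1)/36 + (V_2 - V_3)/56000 = 0
  Node 3: (V_3 - V_2)/56000 + (V_3 - 0)/18000 = 0
Collecting terms (coefficients in siemens):
  0.05556·V_1 - 0.02778·V_2 = 0.2778
  0.0278·V_2 - 0.02778·V_1 - 0.00001786·V_3 = 0
  0.00007341·V_3 - 0.00001786·V_2 = 0
Solving these 3 simultaneous equations (Gaussian elimination) gives:
  V_1 = 9.995 V, V_2 = 9.99 V, V_3 = 2.43 V
I_R4 = (V_3 - V_4)/R4 = (2.43 - 0)/18000 = 0.000135 A
|I_R4| = 0.000135 A

Final answer: |I_R4| = 0.000135 A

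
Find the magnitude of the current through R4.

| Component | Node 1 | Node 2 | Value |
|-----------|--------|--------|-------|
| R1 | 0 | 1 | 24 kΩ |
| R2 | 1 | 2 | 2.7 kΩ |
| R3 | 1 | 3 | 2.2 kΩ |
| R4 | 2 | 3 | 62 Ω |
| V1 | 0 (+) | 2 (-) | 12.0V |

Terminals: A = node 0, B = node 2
Nodal analysis, taking node 2 as the 0 V reference.
Source V1 fixes V_0 = 12 V.
KCL at each unknown node (sum of currents leaving = 0; resistances in Ω):
  Node 1: (V_1 - 12)/24000 + (V_1 - 0)/2700 + (V_1 - V_3)/2200 = 0
  Node 3: (V_3 - V_1)/2200 + (V_3 - 0)/62 = 0
Collecting terms (coefficients in siemens):
  0.0008666·V_1 - 0.0004545·V_3 = 0.0005
  0.01658·V_3 - 0.0004545·V_1 = 0
Determinant D = (0.0008666)(0.01658) - (-0.0004545)(-0.0004545) = 0.00001416
V_1 = [(0.0005)(0.01658) - (-0.0004545)(0)]/D = 0.5854 V
V_3 = [(0.0008666)(0) - (0.0005)(-0.0004545)]/D = 0.01605 V
I_R4 = (V_2 - V_3)/R4 = (0 - 0.01605)/62 = -0.0002588 A
|I_R4| = 0.0002588 A

Final answer: |I_R4| = 0.0002588 A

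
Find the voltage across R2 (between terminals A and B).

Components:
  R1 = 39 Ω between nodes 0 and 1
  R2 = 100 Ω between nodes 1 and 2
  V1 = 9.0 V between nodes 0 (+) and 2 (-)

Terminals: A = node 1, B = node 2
R1 and R2 are in series across V1 (node 0 → node 1 → node 2), and the output A–B is taken across R2, so this is a voltage divider.
Series current: I = V1/(R1 + R2) = 9/(39 + 100) = 9/139 = 0.06475 A
V_R2 = I × R2 = V1 × R2/(R1 + R2) = 9 × 100/139 = 6.475 V

Final answer: 6.475 V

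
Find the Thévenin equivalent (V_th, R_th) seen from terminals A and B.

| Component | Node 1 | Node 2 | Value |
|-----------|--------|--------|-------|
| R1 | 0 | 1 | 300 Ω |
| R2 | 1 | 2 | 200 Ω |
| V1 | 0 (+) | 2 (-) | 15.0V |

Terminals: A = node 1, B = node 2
Step 1 — V_th is the open-circuit voltage V_A - V_B (nothing connected across the terminals).
Nodal analysis, taking node 2 as the 0 V reference.
Source V1 fixes V_0 = 15 V.
KCL at each unknown node (sum of currents leaving = 0; resistances in Ω):
  Node 1: (V_1 - 15)/300 + (V_1 - 0)/200 = 0
Collecting terms: 0.008333 × V_1 = 0.05  =>  V_1 = 6 V
V_th = V_1 - V_2 = 6 - 0 = 6 V
Step 2 — R_th: zero the source — replace V1 by a short circuit (node 2 merges into node 0) — and find the resistance seen between A (node 1) and B (node 0).
Reduce the network between node 1 (A) and node 0 (B) by series/parallel combination:
  Rp1 = R1 ‖ R2 (parallel, both between nodes 0 and 1) = 1/(1/300 + 1/200) = 120 Ω
R_th = 120 Ω

Final answer: V_th = 6 V, R_th = 120 Ω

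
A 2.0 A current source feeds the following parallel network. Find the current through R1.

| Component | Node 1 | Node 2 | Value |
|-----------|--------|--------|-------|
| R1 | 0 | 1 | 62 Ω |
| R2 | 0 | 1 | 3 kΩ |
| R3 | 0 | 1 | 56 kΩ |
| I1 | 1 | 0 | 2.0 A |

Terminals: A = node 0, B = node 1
All resistors sit directly between nodes 0 and 1, so they are in parallel and share one voltage V; the full source current 2 A splits among them.
1/R_par = 1/62 + 1/3000 + 1/56000 = 0.01648 S  =>  R_par = 60.68 Ω
V = I × R_par = 2 × 60.68 = 121.4 V
I_R1 = V/R1 = 121.4/62 = 1.957 A

Final answer: 1.957 A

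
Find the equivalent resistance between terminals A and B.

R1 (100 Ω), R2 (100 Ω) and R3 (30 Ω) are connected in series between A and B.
Reduce the network between node 0 (A) and node 3 (B) by series/parallel combination:
  Rs1 = R1 + R2 (series, joined only at node 1) = 100 + 100 = 200 Ω
  Rs2 = R3 + Rs1 (series, joined only at node 2) = 30 + 200 = 230 Ω
R_eq = 230 Ω

Final answer: 230 Ω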